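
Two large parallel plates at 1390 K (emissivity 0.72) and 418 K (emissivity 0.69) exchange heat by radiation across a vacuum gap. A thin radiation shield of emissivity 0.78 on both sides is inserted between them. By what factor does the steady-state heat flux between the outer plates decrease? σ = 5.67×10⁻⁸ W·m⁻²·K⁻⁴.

Without shield: q₀ = σΔ(T⁴)/(1/ε₁+1/ε₂−1) with denominator 1.838.
With shield the two gaps are in series; the resistances add: (1/ε₁+1/ε_s−1)+(1/ε_s+1/ε₂−1) = 1.671+1.731 = 3.402.
Heat-flux ratio q₀/q = 3.402/1.838.

factor ≈ 1.85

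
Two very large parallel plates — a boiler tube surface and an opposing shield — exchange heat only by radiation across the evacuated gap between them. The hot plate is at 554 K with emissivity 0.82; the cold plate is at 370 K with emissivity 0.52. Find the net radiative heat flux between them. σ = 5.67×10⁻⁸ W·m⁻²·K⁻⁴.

q ≈ 2000 W/m²

For two infinite grey parallel plates, q = σ(T₁⁴ − T₂⁴)/(1/ε₁ + 1/ε₂ − 1).
T₁⁴ − T₂⁴ = 9.420×10¹⁰ − 1.874×10¹⁰ = 7.546×10¹⁰ K⁴.
1/ε₁ + 1/ε₂ − 1 = 1.220 + 1.923 − 1 = 2.143.
q = 5.67×10⁻⁸ × 7.546×10¹⁰ / 2.143.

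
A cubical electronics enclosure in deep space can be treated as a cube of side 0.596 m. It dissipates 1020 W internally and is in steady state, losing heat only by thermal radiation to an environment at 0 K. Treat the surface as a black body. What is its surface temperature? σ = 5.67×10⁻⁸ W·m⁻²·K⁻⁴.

Steady state: internal power = radiated power, P = εσA T⁴.
Radiating area A = 6L² = 2.131 m².
T⁴ = P/(εσA) = 1020/(1.0·5.67×10⁻⁸·2.131) = 8.441×10⁹ K⁴.
T = (8.441×10⁹)^(1/4).

T ≈ 303 K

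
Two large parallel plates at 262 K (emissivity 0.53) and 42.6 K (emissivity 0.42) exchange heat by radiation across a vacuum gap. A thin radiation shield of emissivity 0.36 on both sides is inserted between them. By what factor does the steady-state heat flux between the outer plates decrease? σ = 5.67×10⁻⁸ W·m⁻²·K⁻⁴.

Without shield: q₀ = σΔ(T⁴)/(1/ε₁+1/ε₂−1) with denominator 3.268.
With shield the two gaps are in series; the resistances add: (1/ε₁+1/ε_s−1)+(1/ε_s+1/ε₂−1) = 3.665+4.159 = 7.823.
Heat-flux ratio q₀/q = 7.823/3.268.

factor ≈ 2.39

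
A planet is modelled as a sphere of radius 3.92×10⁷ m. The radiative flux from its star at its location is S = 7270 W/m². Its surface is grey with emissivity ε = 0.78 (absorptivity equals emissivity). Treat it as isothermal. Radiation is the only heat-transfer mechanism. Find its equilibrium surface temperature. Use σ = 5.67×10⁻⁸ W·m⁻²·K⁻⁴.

At equilibrium, absorbed power = emitted power.
Absorbing cross-section = πr² = 4.827×10¹⁵ m²; emitting surface = 4πr² = 1.931×10¹⁶ m² (ratio 4).
εS·A_cross = εσ·A_surf·T⁴  ⇒  T⁴ = S/(4σ)   (ε cancels).
T⁴ = 7270/(4·5.67×10⁻⁸) = 3.205×10¹⁰ K⁴.
T = (3.205×10¹⁰)^(1/4).

T ≈ 423 K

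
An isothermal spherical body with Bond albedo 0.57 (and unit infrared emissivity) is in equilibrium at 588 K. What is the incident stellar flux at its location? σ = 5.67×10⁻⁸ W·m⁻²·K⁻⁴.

S ≈ 63000 W/m²

(1−a)S·πr² = σ·4πr²·T⁴ ⇒ S = 4σT⁴/(1−a).
S = 4·5.67×10⁻⁸·1.195×10¹¹/0.430.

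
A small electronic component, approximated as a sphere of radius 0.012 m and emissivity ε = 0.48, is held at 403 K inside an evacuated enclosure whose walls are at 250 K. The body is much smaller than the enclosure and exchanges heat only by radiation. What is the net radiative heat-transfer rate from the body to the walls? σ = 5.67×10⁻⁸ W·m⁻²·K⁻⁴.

For a small grey body in a large enclosure: P_net = εσA(T_body⁴ − T_wall⁴).
A = 4πr² = 0.001810 m²; T_body⁴ − T_wall⁴ = 2.638×10¹⁰ − 3.906×10⁹ = 2.247×10¹⁰ K⁴.
|P_net| = 0.48·5.67×10⁻⁸·0.001810·2.247×10¹⁰.

P_net ≈ 1.11 W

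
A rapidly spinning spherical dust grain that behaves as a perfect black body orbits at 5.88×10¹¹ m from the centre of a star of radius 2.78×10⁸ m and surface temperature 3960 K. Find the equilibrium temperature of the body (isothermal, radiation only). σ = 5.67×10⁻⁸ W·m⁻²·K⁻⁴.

T ≈ 60.9 K

The star's surface emits σT_*⁴; at distance d the flux is S = σT_*⁴(R_*/d)².
S = 5.67×10⁻⁸·(3960)⁴·(2.78×10⁸/5.88×10¹¹)² = 3.117 W/m².
For an isothermal sphere T⁴ = (1−a)S/(4σ) = 1.374×10⁷ K⁴.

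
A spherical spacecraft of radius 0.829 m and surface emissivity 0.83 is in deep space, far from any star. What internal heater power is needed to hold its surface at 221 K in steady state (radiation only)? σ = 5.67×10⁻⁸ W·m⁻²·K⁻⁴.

P ≈ 970 W

P = εσ·4πr²·T⁴.
4πr² = 8.636 m²; T⁴ = 2.385×10⁹ K⁴.
P = 0.83·5.67×10⁻⁸·8.636·2.385×10⁹.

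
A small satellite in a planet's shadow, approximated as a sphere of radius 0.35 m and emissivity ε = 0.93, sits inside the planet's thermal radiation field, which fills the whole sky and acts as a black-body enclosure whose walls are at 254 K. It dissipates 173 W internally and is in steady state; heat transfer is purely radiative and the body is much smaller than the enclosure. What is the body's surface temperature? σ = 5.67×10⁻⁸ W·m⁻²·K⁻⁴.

T ≈ 282 K

For a small grey body in a large enclosure, net radiated power = εσA(T⁴ − T_w⁴).
Steady state: P = εσA(T⁴ − T_w⁴) with A = 4πr² = 1.539 m².
T⁴ = P/(εσA) + T_w⁴ = 173/(0.93·5.67×10⁻⁸·1.539) + (254)⁴
    = 2.131×10⁹ + 4.162×10⁹ = 6.294×10⁹ K⁴.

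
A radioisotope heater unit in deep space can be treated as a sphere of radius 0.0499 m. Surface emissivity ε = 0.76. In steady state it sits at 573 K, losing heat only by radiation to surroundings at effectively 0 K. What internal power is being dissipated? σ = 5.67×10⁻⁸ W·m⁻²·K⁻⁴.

Steady state: P = εσA T⁴.
A = 4πr² = 0.03129 m²; T⁴ = (573)⁴ = 1.078×10¹¹ K⁴.
P = 0.76 × 5.67×10⁻⁸ × 0.03129 × 1.078×10¹¹.

P ≈ 145 W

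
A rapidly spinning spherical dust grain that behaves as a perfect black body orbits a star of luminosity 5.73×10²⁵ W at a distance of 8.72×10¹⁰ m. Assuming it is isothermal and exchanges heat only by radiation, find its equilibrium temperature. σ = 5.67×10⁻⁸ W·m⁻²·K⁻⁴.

First find the stellar flux at distance d: S = L/(4πd²) = 5.73×10²⁵/(4π·(8.72×10¹⁰)²) = 599.7 W/m².
For an isothermal sphere, absorbed (1−a)S·πr² = emitted σ·4πr²·T⁴, so T⁴ = (1−a)S/(4σ).
T⁴ = 1.00·599.7/(4·5.67×10⁻⁸) = 2.644×10⁹ K⁴.

T ≈ 227 K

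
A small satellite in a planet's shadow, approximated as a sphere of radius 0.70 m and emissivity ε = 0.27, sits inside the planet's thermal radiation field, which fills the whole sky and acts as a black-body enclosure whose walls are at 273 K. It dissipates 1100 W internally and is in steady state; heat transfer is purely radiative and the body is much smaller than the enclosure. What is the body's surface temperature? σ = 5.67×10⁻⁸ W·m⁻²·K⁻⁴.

For a small grey body in a large enclosure, net radiated power = εσA(T⁴ − T_w⁴).
Steady state: P = εσA(T⁴ − T_w⁴) with A = 4πr² = 6.158 m².
T⁴ = P/(εσA) + T_w⁴ = 1100/(0.27·5.67×10⁻⁸·6.158) + (273)⁴
    = 1.167×10¹⁰ + 5.555×10⁹ = 1.722×10¹⁰ K⁴.

T ≈ 362 K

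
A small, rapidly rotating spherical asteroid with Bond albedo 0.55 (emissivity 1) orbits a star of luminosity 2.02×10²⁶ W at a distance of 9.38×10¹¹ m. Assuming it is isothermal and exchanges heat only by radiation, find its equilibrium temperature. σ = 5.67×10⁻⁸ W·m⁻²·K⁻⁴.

First find the stellar flux at distance d: S = L/(4πd²) = 2.02×10²⁶/(4π·(9.38×10¹¹)²) = 18.27 W/m².
For an isothermal sphere, absorbed (1−a)S·πr² = emitted σ·4πr²·T⁴, so T⁴ = (1−a)S/(4σ).
T⁴ = 0.450·18.27/(4·5.67×10⁻⁸) = 3.625×10⁷ K⁴.

T ≈ 77.6 K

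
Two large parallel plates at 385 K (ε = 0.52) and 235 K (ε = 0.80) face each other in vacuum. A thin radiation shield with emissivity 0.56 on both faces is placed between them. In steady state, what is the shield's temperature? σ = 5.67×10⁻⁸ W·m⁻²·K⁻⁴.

T_s ≈ 325 K

In steady state the net flux on the hot side equals that on the cold side.
σ(T₁⁴−T_s⁴)/D₁ = σ(T_s⁴−T₂⁴)/D₂, with D₁ = 1/ε₁+1/ε_s−1 = 2.709, D₂ = 1/ε_s+1/ε₂−1 = 2.036.
Solve for T_s⁴: T_s⁴ = (D₂·T₁⁴ + D₁·T₂⁴)/(D₁+D₂) = 1.117×10¹⁰ K⁴.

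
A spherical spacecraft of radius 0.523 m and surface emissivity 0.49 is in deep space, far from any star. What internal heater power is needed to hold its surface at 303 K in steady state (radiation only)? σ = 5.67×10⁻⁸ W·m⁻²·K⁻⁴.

P = εσ·4πr²·T⁴.
4πr² = 3.437 m²; T⁴ = 8.429×10⁹ K⁴.
P = 0.49·5.67×10⁻⁸·3.437·8.429×10⁹.

P ≈ 805 W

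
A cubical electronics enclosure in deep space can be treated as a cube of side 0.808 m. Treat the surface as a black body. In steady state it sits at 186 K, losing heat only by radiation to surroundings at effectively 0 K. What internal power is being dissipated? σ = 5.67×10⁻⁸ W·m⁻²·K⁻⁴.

P ≈ 266 W

Steady state: P = εσA T⁴.
A = 6L² = 3.917 m²; T⁴ = (186)⁴ = 1.197×10⁹ K⁴.
P = 1.0 × 5.67×10⁻⁸ × 3.917 × 1.197×10⁹.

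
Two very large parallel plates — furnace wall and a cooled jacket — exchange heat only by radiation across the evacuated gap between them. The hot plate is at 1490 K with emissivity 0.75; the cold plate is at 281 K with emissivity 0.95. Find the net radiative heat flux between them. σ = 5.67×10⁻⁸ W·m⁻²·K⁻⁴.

q ≈ 2.01×10⁵ W/m²

For two infinite grey parallel plates, q = σ(T₁⁴ − T₂⁴)/(1/ε₁ + 1/ε₂ − 1).
T₁⁴ − T₂⁴ = 4.929×10¹² − 6.235×10⁹ = 4.923×10¹² K⁴.
1/ε₁ + 1/ε₂ − 1 = 1.333 + 1.053 − 1 = 1.386.
q = 5.67×10⁻⁸ × 4.923×10¹² / 1.386.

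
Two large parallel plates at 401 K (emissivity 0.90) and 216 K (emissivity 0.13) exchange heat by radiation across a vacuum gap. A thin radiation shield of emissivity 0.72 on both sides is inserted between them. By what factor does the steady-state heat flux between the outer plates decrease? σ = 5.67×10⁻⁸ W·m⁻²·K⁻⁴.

Without shield: q₀ = σΔ(T⁴)/(1/ε₁+1/ε₂−1) with denominator 7.803.
With shield the two gaps are in series; the resistances add: (1/ε₁+1/ε_s−1)+(1/ε_s+1/ε₂−1) = 1.500+8.081 = 9.581.
Heat-flux ratio q₀/q = 9.581/7.803.

factor ≈ 1.23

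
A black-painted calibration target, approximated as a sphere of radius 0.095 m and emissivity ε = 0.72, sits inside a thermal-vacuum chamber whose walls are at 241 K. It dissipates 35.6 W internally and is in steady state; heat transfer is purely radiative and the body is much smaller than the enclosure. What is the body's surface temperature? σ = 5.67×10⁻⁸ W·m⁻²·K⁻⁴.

T ≈ 324 K

For a small grey body in a large enclosure, net radiated power = εσA(T⁴ − T_w⁴).
Steady state: P = εσA(T⁴ − T_w⁴) with A = 4πr² = 0.1134 m².
T⁴ = P/(εσA) + T_w⁴ = 35.6/(0.72·5.67×10⁻⁸·0.1134) + (241)⁴
    = 7.689×10⁹ + 3.373×10⁹ = 1.106×10¹⁰ K⁴.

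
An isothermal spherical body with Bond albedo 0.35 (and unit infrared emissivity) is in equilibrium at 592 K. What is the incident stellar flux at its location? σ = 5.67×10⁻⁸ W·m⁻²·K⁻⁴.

S ≈ 42900 W/m²

(1−a)S·πr² = σ·4πr²·T⁴ ⇒ S = 4σT⁴/(1−a).
S = 4·5.67×10⁻⁸·1.228×10¹¹/0.650.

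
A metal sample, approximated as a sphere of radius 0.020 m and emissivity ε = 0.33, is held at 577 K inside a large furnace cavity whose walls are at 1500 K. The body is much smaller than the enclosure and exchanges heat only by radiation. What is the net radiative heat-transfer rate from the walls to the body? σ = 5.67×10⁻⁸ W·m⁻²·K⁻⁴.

For a small grey body in a large enclosure: P_net = εσA(T_body⁴ − T_wall⁴).
A = 4πr² = 0.005027 m²; T_body⁴ − T_wall⁴ = 1.108×10¹¹ − 5.062×10¹² = -4.952×10¹² K⁴.
|P_net| = 0.33·5.67×10⁻⁸·0.005027·4.952×10¹².

P_net ≈ 466 W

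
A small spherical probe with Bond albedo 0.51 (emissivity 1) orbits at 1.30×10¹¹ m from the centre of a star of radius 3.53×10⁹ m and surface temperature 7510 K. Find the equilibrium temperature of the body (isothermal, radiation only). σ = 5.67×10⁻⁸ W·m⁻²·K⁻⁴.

T ≈ 732 K

The star's surface emits σT_*⁴; at distance d the flux is S = σT_*⁴(R_*/d)².
S = 5.67×10⁻⁸·(7510)⁴·(3.53×10⁹/1.30×10¹¹)² = 1.330×10⁵ W/m².
For an isothermal sphere T⁴ = (1−a)S/(4σ) = 2.873×10¹¹ K⁴.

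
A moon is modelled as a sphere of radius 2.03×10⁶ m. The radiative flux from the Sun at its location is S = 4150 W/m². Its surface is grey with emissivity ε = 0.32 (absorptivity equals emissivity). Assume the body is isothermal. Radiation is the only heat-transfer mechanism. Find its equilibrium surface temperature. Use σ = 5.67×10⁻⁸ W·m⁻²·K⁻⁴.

T ≈ 368 K

At equilibrium, absorbed power = emitted power.
Absorbing cross-section = πr² = 1.295×10¹³ m²; emitting surface = 4πr² = 5.178×10¹³ m² (ratio 4).
εS·A_cross = εσ·A_surf·T⁴  ⇒  T⁴ = S/(4σ)   (ε cancels).
T⁴ = 4150/(4·5.67×10⁻⁸) = 1.830×10¹⁰ K⁴.
T = (1.830×10¹⁰)^(1/4).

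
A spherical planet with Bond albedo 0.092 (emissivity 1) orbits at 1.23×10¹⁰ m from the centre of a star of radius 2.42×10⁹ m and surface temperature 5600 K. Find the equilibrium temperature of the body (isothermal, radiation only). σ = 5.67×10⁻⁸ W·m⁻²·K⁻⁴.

T ≈ 1710 K

The star's surface emits σT_*⁴; at distance d the flux is S = σT_*⁴(R_*/d)².
S = 5.67×10⁻⁸·(5600)⁴·(2.42×10⁹/1.23×10¹⁰)² = 2.159×10⁶ W/m².
For an isothermal sphere T⁴ = (1−a)S/(4σ) = 8.642×10¹² K⁴.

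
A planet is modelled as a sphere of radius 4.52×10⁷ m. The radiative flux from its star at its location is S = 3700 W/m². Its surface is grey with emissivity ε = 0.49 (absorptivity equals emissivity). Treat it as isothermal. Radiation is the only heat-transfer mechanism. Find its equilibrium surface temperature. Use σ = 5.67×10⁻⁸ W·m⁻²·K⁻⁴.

T ≈ 357 K

At equilibrium, absorbed power = emitted power.
Absorbing cross-section = πr² = 6.418×10¹⁵ m²; emitting surface = 4πr² = 2.567×10¹⁶ m² (ratio 4).
εS·A_cross = εσ·A_surf·T⁴  ⇒  T⁴ = S/(4σ)   (ε cancels).
T⁴ = 3700/(4·5.67×10⁻⁸) = 1.631×10¹⁰ K⁴.
T = (1.631×10¹⁰)^(1/4).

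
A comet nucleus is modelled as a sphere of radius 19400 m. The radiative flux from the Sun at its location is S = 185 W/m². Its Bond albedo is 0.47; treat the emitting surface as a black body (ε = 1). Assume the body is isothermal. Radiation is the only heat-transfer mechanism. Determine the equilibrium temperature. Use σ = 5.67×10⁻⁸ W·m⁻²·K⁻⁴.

At equilibrium, absorbed power = emitted power.
Absorbing cross-section = πr² = 1.182×10⁹ m²; emitting surface = 4πr² = 4.729×10⁹ m² (ratio 4).
(1−a)S·A_cross = εσ·A_surf·T⁴  ⇒  T⁴ = (1−a)S/(4σ).
T⁴ = 0.530·185/(4·5.67×10⁻⁸) = 4.323×10⁸ K⁴.
T = (4.323×10⁸)^(1/4).

T ≈ 144 K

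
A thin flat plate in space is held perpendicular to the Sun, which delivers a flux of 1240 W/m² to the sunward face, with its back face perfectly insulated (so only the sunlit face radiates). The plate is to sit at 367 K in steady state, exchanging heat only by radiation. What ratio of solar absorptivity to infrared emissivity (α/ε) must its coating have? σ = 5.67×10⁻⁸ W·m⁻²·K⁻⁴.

Balance: αS·A = εσ·1A·T⁴ ⇒ α/ε = σT⁴/S.
α/ε = 5.67×10⁻⁸·(367)⁴/1240 = 5.67×10⁻⁸·1.814×10¹⁰/1240.

α/ε ≈ 0.830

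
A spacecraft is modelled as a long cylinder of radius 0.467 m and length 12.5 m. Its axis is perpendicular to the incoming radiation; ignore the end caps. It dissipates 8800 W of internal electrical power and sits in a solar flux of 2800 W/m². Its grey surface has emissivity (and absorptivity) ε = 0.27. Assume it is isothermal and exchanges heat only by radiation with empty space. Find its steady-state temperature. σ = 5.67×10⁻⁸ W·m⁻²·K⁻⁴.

At steady state, absorbed solar power + internal power = radiated power.
Absorbed: α·S·A_cross = 0.27·2800·11.68 = 8826 W (cross-section 2rL).
Total input = 8826 + 8800 = 17630 W.
Radiated: εσ·A_surf·T⁴ with A_surf = 2πrL = 36.68 m².
T⁴ = 17630/(0.27·5.67×10⁻⁸·36.68) = 3.139×10¹⁰ K⁴.

T ≈ 421 K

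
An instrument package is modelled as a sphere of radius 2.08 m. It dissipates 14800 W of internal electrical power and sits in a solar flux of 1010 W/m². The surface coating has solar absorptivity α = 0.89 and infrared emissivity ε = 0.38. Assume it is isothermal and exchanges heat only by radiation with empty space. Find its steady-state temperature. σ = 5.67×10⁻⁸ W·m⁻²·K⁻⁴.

T ≈ 390 K

At steady state, absorbed solar power + internal power = radiated power.
Absorbed: α·S·A_cross = 0.89·1010·13.59 = 12220 W (cross-section πr²).
Total input = 12220 + 14800 = 27020 W.
Radiated: εσ·A_surf·T⁴ with A_surf = 4πr² = 54.37 m².
T⁴ = 27020/(0.38·5.67×10⁻⁸·54.37) = 2.306×10¹⁰ K⁴.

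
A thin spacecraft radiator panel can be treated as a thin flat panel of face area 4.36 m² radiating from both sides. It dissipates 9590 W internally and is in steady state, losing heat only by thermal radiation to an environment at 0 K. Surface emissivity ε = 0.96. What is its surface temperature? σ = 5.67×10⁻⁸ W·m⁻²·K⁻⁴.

T ≈ 377 K

Steady state: internal power = radiated power, P = εσA T⁴.
Radiating area A = 2·4.36 = 8.720 m².
T⁴ = P/(εσA) = 9590/(0.96·5.67×10⁻⁸·8.720) = 2.020×10¹⁰ K⁴.
T = (2.020×10¹⁰)^(1/4).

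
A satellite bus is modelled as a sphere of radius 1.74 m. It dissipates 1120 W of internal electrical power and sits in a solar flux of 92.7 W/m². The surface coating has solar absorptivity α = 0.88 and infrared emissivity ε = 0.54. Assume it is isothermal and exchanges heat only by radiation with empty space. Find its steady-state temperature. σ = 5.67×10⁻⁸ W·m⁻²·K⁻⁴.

T ≈ 201 K

At steady state, absorbed solar power + internal power = radiated power.
Absorbed: α·S·A_cross = 0.88·92.7·9.511 = 775.9 W (cross-section πr²).
Total input = 775.9 + 1120 = 1896 W.
Radiated: εσ·A_surf·T⁴ with A_surf = 4πr² = 38.05 m².
T⁴ = 1896/(0.54·5.67×10⁻⁸·38.05) = 1.628×10⁹ K⁴.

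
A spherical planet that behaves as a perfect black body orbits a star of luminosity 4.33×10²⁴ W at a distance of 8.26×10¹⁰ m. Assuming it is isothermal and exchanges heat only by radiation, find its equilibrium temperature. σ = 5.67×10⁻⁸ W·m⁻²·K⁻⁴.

T ≈ 122 K

First find the stellar flux at distance d: S = L/(4πd²) = 4.33×10²⁴/(4π·(8.26×10¹⁰)²) = 50.50 W/m².
For an isothermal sphere, absorbed (1−a)S·πr² = emitted σ·4πr²·T⁴, so T⁴ = (1−a)S/(4σ).
T⁴ = 1.00·50.50/(4·5.67×10⁻⁸) = 2.227×10⁸ K⁴.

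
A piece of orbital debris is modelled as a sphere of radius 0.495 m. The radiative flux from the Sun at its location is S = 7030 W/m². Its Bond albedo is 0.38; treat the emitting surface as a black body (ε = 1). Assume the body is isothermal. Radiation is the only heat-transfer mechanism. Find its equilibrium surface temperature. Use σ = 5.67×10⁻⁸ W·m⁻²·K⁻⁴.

At equilibrium, absorbed power = emitted power.
Absorbing cross-section = πr² = 0.7698 m²; emitting surface = 4πr² = 3.079 m² (ratio 4).
(1−a)S·A_cross = εσ·A_surf·T⁴  ⇒  T⁴ = (1−a)S/(4σ).
T⁴ = 0.620·7030/(4·5.67×10⁻⁸) = 1.922×10¹⁰ K⁴.
T = (1.922×10¹⁰)^(1/4).

T ≈ 372 K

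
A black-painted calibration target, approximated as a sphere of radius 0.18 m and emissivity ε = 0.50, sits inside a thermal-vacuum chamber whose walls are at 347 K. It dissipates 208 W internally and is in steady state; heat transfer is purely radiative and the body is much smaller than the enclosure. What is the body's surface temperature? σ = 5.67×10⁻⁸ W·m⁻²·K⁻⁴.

T ≈ 425 K

For a small grey body in a large enclosure, net radiated power = εσA(T⁴ − T_w⁴).
Steady state: P = εσA(T⁴ − T_w⁴) with A = 4πr² = 0.4072 m².
T⁴ = P/(εσA) + T_w⁴ = 208/(0.50·5.67×10⁻⁸·0.4072) + (347)⁴
    = 1.802×10¹⁰ + 1.450×10¹⁰ = 3.252×10¹⁰ K⁴.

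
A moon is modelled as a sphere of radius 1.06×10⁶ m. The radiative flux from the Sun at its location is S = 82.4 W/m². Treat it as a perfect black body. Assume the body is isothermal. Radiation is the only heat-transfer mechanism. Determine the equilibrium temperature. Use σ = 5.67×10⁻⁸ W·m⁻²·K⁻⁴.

At equilibrium, absorbed power = emitted power.
Absorbing cross-section = πr² = 3.530×10¹² m²; emitting surface = 4πr² = 1.412×10¹³ m² (ratio 4).
S·A_cross = εσ·A_surf·T⁴  ⇒  T⁴ = S/(4σ).
T⁴ = 1.00·82.4/(4·5.67×10⁻⁸) = 3.633×10⁸ K⁴.
T = (3.633×10⁸)^(1/4).

T ≈ 138 K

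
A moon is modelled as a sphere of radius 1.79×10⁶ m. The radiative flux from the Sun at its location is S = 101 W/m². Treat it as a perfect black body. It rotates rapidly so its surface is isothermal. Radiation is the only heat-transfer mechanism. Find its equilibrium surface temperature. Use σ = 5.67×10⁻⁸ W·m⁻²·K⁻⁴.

At equilibrium, absorbed power = emitted power.
Absorbing cross-section = πr² = 1.007×10¹³ m²; emitting surface = 4πr² = 4.026×10¹³ m² (ratio 4).
S·A_cross = εσ·A_surf·T⁴  ⇒  T⁴ = S/(4σ).
T⁴ = 1.00·101/(4·5.67×10⁻⁸) = 4.453×10⁸ K⁴.
T = (4.453×10⁸)^(1/4).

T ≈ 145 K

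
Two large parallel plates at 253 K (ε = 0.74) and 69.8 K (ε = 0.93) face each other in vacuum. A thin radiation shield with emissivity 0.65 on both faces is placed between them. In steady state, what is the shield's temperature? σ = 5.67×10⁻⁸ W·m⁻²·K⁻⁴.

T_s ≈ 209 K

In steady state the net flux on the hot side equals that on the cold side.
σ(T₁⁴−T_s⁴)/D₁ = σ(T_s⁴−T₂⁴)/D₂, with D₁ = 1/ε₁+1/ε_s−1 = 1.890, D₂ = 1/ε_s+1/ε₂−1 = 1.614.
Solve for T_s⁴: T_s⁴ = (D₂·T₁⁴ + D₁·T₂⁴)/(D₁+D₂) = 1.900×10⁹ K⁴.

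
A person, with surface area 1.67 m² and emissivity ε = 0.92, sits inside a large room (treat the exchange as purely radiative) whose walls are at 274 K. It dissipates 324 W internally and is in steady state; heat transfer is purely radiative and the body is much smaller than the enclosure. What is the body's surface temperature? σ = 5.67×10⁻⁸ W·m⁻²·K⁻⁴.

For a small grey body in a large enclosure, net radiated power = εσA(T⁴ − T_w⁴).
Steady state: P = εσA(T⁴ − T_w⁴) with A = 1.67 m².
T⁴ = P/(εσA) + T_w⁴ = 324/(0.92·5.67×10⁻⁸·1.670) + (274)⁴
    = 3.719×10⁹ + 5.636×10⁹ = 9.356×10⁹ K⁴.

T ≈ 311 K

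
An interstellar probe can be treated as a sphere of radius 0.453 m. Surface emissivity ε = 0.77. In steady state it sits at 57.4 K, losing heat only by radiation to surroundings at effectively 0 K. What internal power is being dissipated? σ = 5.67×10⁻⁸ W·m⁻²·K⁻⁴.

P ≈ 1.22 W

Steady state: P = εσA T⁴.
A = 4πr² = 2.579 m²; T⁴ = (57.4)⁴ = 1.086×10⁷ K⁴.
P = 0.77 × 5.67×10⁻⁸ × 2.579 × 1.086×10⁷.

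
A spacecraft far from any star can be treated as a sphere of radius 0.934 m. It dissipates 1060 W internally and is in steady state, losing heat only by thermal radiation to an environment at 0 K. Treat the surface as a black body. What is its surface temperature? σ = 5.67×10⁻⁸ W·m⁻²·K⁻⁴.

Steady state: internal power = radiated power, P = εσA T⁴.
Radiating area A = 4πr² = 10.96 m².
T⁴ = P/(εσA) = 1060/(1.0·5.67×10⁻⁸·10.96) = 1.705×10⁹ K⁴.
T = (1.705×10⁹)^(1/4).

T ≈ 203 K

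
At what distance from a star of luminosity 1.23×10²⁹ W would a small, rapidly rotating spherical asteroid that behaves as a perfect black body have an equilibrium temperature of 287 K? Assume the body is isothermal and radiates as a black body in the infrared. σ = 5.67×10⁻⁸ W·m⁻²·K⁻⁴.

d ≈ 2.52×10¹² m

For an isothermal black-emitting sphere, (1−a)S·πr² = σ·4πr²·T⁴ ⇒ S = 4σT⁴/(1−a).
S = 4·5.67×10⁻⁸·(287)⁴/1.00 = 1539 W/m².
Flux falls as S = L/(4πd²), so d = √(L/(4πS)) = √(1.23×10²⁹/(4π·1539)).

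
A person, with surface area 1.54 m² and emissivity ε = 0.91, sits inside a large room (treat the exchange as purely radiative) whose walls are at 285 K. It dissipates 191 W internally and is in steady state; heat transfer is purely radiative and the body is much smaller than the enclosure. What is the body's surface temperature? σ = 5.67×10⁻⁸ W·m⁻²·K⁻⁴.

T ≈ 308 K

For a small grey body in a large enclosure, net radiated power = εσA(T⁴ − T_w⁴).
Steady state: P = εσA(T⁴ − T_w⁴) with A = 1.54 m².
T⁴ = P/(εσA) + T_w⁴ = 191/(0.91·5.67×10⁻⁸·1.540) + (285)⁴
    = 2.404×10⁹ + 6.598×10⁹ = 9.001×10⁹ K⁴.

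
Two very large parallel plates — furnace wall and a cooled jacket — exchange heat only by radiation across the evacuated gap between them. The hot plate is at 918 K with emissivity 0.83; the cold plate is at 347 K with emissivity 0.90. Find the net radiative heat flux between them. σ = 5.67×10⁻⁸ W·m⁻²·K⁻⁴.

For two infinite grey parallel plates, q = σ(T₁⁴ − T₂⁴)/(1/ε₁ + 1/ε₂ − 1).
T₁⁴ − T₂⁴ = 7.102×10¹¹ − 1.450×10¹⁰ = 6.957×10¹¹ K⁴.
1/ε₁ + 1/ε₂ − 1 = 1.205 + 1.111 − 1 = 1.316.
q = 5.67×10⁻⁸ × 6.957×10¹¹ / 1.316.

q ≈ 30000 W/m²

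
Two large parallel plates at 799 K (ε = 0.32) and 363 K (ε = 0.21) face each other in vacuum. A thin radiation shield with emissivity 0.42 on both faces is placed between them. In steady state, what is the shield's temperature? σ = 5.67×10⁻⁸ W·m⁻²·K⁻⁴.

In steady state the net flux on the hot side equals that on the cold side.
σ(T₁⁴−T_s⁴)/D₁ = σ(T_s⁴−T₂⁴)/D₂, with D₁ = 1/ε₁+1/ε_s−1 = 4.506, D₂ = 1/ε_s+1/ε₂−1 = 6.143.
Solve for T_s⁴: T_s⁴ = (D₂·T₁⁴ + D₁·T₂⁴)/(D₁+D₂) = 2.424×10¹¹ K⁴.

T_s ≈ 702 K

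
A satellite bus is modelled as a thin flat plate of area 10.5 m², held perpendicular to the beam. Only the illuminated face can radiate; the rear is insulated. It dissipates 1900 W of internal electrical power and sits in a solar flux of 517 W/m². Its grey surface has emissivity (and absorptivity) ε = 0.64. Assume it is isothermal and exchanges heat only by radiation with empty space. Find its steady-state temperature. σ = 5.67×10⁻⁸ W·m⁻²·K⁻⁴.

At steady state, absorbed solar power + internal power = radiated power.
Absorbed: α·S·A_cross = 0.64·517·10.50 = 3474 W (cross-section A).
Total input = 3474 + 1900 = 5374 W.
Radiated: εσ·A_surf·T⁴ with A_surf = A = 10.50 m².
T⁴ = 5374/(0.64·5.67×10⁻⁸·10.50) = 1.410×10¹⁰ K⁴.

T ≈ 345 K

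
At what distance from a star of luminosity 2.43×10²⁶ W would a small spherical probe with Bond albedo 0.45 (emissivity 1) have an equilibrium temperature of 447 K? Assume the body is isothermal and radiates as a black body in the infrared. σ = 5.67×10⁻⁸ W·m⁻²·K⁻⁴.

For an isothermal black-emitting sphere, (1−a)S·πr² = σ·4πr²·T⁴ ⇒ S = 4σT⁴/(1−a).
S = 4·5.67×10⁻⁸·(447)⁴/0.550 = 16460 W/m².
Flux falls as S = L/(4πd²), so d = √(L/(4πS)) = √(2.43×10²⁶/(4π·16460)).

d ≈ 3.43×10¹⁰ m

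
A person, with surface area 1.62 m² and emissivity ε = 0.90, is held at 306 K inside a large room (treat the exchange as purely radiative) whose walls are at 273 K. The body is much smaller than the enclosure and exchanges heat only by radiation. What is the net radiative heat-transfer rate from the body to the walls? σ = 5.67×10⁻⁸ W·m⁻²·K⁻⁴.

For a small grey body in a large enclosure: P_net = εσA(T_body⁴ − T_wall⁴).
A = 1.62 m²; T_body⁴ − T_wall⁴ = 8.768×10⁹ − 5.555×10⁹ = 3.213×10⁹ K⁴.
|P_net| = 0.90·5.67×10⁻⁸·1.620·3.213×10⁹.

P_net ≈ 266 W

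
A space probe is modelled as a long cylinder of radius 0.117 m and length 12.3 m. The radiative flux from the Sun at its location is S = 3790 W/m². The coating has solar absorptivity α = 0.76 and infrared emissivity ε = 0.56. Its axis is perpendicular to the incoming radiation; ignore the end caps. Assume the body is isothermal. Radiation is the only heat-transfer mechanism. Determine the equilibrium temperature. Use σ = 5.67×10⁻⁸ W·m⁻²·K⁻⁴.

T ≈ 412 K

At equilibrium, absorbed power = emitted power.
Absorbing cross-section = 2rL = 2.878 m²; emitting surface = 2πrL = 9.042 m² (ratio π).
αS·A_cross = εσ·A_surf·T⁴  ⇒  T⁴ = αS/(ε·πσ).
T⁴ = 0.760·3790/(0.56·π·5.67×10⁻⁸) = 2.888×10¹⁰ K⁴.
T = (2.888×10¹⁰)^(1/4).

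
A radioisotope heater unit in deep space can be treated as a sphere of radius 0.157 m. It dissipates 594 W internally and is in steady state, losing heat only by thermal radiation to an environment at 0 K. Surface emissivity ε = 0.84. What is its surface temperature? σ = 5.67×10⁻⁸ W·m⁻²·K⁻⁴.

Steady state: internal power = radiated power, P = εσA T⁴.
Radiating area A = 4πr² = 0.3097 m².
T⁴ = P/(εσA) = 594/(0.84·5.67×10⁻⁸·0.3097) = 4.026×10¹⁰ K⁴.
T = (4.026×10¹⁰)^(1/4).

T ≈ 448 K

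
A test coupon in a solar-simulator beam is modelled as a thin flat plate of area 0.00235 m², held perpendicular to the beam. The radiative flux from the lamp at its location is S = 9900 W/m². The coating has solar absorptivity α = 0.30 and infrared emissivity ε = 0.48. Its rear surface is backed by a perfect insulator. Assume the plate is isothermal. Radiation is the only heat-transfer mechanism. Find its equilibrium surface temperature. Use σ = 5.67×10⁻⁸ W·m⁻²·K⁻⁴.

At equilibrium, absorbed power = emitted power.
Absorbing cross-section = A = 0.002350 m²; emitting surface = A = 0.002350 m² (ratio 1).
αS·A_cross = εσ·A_surf·T⁴  ⇒  T⁴ = αS/(ε·1σ).
T⁴ = 0.300·9900/(0.48·1·5.67×10⁻⁸) = 1.091×10¹¹ K⁴.
T = (1.091×10¹¹)^(1/4).

T ≈ 575 K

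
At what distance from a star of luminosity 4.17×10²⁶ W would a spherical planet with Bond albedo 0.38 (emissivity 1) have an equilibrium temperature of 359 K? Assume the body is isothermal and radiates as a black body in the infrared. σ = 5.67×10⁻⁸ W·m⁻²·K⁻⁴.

For an isothermal black-emitting sphere, (1−a)S·πr² = σ·4πr²·T⁴ ⇒ S = 4σT⁴/(1−a).
S = 4·5.67×10⁻⁸·(359)⁴/0.620 = 6076 W/m².
Flux falls as S = L/(4πd²), so d = √(L/(4πS)) = √(4.17×10²⁶/(4π·6076)).

d ≈ 7.39×10¹⁰ m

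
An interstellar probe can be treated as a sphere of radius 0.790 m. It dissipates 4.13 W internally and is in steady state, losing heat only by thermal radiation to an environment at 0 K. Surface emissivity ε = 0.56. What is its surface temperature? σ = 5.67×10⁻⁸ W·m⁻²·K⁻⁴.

T ≈ 63.8 K

Steady state: internal power = radiated power, P = εσA T⁴.
Radiating area A = 4πr² = 7.843 m².
T⁴ = P/(εσA) = 4.13/(0.56·5.67×10⁻⁸·7.843) = 1.658×10⁷ K⁴.
T = (1.658×10⁷)^(1/4).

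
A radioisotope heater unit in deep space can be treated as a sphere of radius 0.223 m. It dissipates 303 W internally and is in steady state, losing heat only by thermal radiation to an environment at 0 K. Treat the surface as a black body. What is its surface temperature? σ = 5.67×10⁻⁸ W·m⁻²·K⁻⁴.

Steady state: internal power = radiated power, P = εσA T⁴.
Radiating area A = 4πr² = 0.6249 m².
T⁴ = P/(εσA) = 303/(1.0·5.67×10⁻⁸·0.6249) = 8.551×10⁹ K⁴.
T = (8.551×10⁹)^(1/4).

T ≈ 304 K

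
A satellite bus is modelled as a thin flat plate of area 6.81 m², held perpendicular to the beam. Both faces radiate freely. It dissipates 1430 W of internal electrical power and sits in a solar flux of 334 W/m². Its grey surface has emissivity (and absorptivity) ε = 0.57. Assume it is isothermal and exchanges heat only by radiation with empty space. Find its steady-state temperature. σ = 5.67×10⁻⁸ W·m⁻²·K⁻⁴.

T ≈ 281 K

At steady state, absorbed solar power + internal power = radiated power.
Absorbed: α·S·A_cross = 0.57·334·6.810 = 1296 W (cross-section A).
Total input = 1296 + 1430 = 2726 W.
Radiated: εσ·A_surf·T⁴ with A_surf = 2A = 13.62 m².
T⁴ = 2726/(0.57·5.67×10⁻⁸·13.62) = 6.194×10⁹ K⁴.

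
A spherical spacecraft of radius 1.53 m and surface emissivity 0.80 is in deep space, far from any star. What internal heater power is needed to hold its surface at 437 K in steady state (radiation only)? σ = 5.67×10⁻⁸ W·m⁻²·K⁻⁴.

P ≈ 48700 W

P = εσ·4πr²·T⁴.
4πr² = 29.42 m²; T⁴ = 3.647×10¹⁰ K⁴.
P = 0.80·5.67×10⁻⁸·29.42·3.647×10¹⁰.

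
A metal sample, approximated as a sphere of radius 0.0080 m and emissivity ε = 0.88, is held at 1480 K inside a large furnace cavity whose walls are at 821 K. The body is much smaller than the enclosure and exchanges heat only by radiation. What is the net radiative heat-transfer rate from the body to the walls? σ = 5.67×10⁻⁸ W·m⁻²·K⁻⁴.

For a small grey body in a large enclosure: P_net = εσA(T_body⁴ − T_wall⁴).
A = 4πr² = 8.042×10⁻⁴ m²; T_body⁴ − T_wall⁴ = 4.798×10¹² − 4.543×10¹¹ = 4.344×10¹² K⁴.
|P_net| = 0.88·5.67×10⁻⁸·8.042×10⁻⁴·4.344×10¹².

P_net ≈ 174 W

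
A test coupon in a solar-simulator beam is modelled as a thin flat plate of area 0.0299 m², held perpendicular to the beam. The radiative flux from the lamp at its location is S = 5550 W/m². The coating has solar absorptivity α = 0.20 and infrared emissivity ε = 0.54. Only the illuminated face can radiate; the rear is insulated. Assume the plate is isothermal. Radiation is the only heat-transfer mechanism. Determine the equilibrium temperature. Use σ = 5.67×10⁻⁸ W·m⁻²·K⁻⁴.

T ≈ 436 K

At equilibrium, absorbed power = emitted power.
Absorbing cross-section = A = 0.02990 m²; emitting surface = A = 0.02990 m² (ratio 1).
αS·A_cross = εσ·A_surf·T⁴  ⇒  T⁴ = αS/(ε·1σ).
T⁴ = 0.200·5550/(0.54·1·5.67×10⁻⁸) = 3.625×10¹⁰ K⁴.
T = (3.625×10¹⁰)^(1/4).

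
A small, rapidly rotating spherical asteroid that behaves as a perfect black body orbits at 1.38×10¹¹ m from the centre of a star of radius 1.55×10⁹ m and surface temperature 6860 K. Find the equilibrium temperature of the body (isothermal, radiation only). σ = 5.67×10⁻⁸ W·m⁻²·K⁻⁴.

T ≈ 514 K

The star's surface emits σT_*⁴; at distance d the flux is S = σT_*⁴(R_*/d)².
S = 5.67×10⁻⁸·(6860)⁴·(1.55×10⁹/1.38×10¹¹)² = 15840 W/m².
For an isothermal sphere T⁴ = (1−a)S/(4σ) = 6.985×10¹⁰ K⁴.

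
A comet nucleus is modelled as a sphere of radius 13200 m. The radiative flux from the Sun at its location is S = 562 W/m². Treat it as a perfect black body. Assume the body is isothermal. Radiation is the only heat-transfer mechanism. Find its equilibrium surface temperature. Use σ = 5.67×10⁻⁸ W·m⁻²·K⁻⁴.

At equilibrium, absorbed power = emitted power.
Absorbing cross-section = πr² = 5.474×10⁸ m²; emitting surface = 4πr² = 2.190×10⁹ m² (ratio 4).
S·A_cross = εσ·A_surf·T⁴  ⇒  T⁴ = S/(4σ).
T⁴ = 1.00·562/(4·5.67×10⁻⁸) = 2.478×10⁹ K⁴.
T = (2.478×10⁹)^(1/4).

T ≈ 223 K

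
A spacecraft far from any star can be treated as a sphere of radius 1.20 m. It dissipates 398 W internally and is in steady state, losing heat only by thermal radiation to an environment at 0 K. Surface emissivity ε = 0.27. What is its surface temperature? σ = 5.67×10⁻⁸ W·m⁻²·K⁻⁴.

Steady state: internal power = radiated power, P = εσA T⁴.
Radiating area A = 4πr² = 18.10 m².
T⁴ = P/(εσA) = 398/(0.27·5.67×10⁻⁸·18.10) = 1.437×10⁹ K⁴.
T = (1.437×10⁹)^(1/4).

T ≈ 195 K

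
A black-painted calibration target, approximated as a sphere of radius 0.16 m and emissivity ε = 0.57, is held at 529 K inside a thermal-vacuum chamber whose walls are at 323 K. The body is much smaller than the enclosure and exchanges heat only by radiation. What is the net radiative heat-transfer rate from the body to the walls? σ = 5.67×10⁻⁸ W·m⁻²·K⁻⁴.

For a small grey body in a large enclosure: P_net = εσA(T_body⁴ − T_wall⁴).
A = 4πr² = 0.3217 m²; T_body⁴ − T_wall⁴ = 7.831×10¹⁰ − 1.088×10¹⁰ = 6.743×10¹⁰ K⁴.
|P_net| = 0.57·5.67×10⁻⁸·0.3217·6.743×10¹⁰.

P_net ≈ 701 W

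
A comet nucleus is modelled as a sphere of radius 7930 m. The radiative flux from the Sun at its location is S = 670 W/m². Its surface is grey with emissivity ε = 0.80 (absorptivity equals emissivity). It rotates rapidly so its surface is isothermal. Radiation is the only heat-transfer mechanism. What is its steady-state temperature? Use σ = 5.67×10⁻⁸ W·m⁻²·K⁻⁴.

At equilibrium, absorbed power = emitted power.
Absorbing cross-section = πr² = 1.976×10⁸ m²; emitting surface = 4πr² = 7.902×10⁸ m² (ratio 4).
εS·A_cross = εσ·A_surf·T⁴  ⇒  T⁴ = S/(4σ)   (ε cancels).
T⁴ = 670/(4·5.67×10⁻⁸) = 2.954×10⁹ K⁴.
T = (2.954×10⁹)^(1/4).

T ≈ 233 K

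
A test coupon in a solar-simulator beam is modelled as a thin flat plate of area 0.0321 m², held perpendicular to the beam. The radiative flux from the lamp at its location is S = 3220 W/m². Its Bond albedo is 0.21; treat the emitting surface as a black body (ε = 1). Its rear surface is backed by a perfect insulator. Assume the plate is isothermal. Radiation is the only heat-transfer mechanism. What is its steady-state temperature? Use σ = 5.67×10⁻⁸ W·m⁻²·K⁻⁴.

At equilibrium, absorbed power = emitted power.
Absorbing cross-section = A = 0.03210 m²; emitting surface = A = 0.03210 m² (ratio 1).
(1−a)S·A_cross = εσ·A_surf·T⁴  ⇒  T⁴ = (1−a)S/(1σ).
T⁴ = 0.790·3220/(1·5.67×10⁻⁸) = 4.486×10¹⁰ K⁴.
T = (4.486×10¹⁰)^(1/4).

T ≈ 460 K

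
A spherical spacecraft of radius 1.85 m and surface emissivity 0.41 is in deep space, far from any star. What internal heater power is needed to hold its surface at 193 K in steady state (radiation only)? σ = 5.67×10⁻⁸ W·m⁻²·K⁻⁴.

P ≈ 1390 W

P = εσ·4πr²·T⁴.
4πr² = 43.01 m²; T⁴ = 1.387×10⁹ K⁴.
P = 0.41·5.67×10⁻⁸·43.01·1.387×10⁹.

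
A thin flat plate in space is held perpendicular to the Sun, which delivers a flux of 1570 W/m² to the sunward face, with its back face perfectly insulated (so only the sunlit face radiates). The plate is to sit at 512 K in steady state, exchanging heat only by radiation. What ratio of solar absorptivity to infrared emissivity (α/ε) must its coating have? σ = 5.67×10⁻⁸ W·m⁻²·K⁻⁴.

α/ε ≈ 2.48

Balance: αS·A = εσ·1A·T⁴ ⇒ α/ε = σT⁴/S.
α/ε = 5.67×10⁻⁸·(512)⁴/1570 = 5.67×10⁻⁸·6.872×10¹⁰/1570.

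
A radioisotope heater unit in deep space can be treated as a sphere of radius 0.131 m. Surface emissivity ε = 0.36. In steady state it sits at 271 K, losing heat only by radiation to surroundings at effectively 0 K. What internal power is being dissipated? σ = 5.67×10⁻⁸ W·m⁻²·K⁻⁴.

P ≈ 23.7 W

Steady state: P = εσA T⁴.
A = 4πr² = 0.2157 m²; T⁴ = (271)⁴ = 5.394×10⁹ K⁴.
P = 0.36 × 5.67×10⁻⁸ × 0.2157 × 5.394×10⁹.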